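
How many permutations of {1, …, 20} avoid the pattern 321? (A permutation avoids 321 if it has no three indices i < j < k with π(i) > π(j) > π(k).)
C_20 = 6564120420

These 321-avoiding permutations are counted by the Catalan number C_n = (1/(n + 1)) · C(2n, n). For n = 20: C_20 = (1/21) · C(40, 20) = 137846528820/21 = 6564120420.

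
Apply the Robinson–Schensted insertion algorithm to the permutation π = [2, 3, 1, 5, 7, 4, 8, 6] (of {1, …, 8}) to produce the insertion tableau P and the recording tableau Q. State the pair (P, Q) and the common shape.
P = [1, 3, 4, 6, 8] / [2, 5, 7];  Q = [1, 2, 4, 5, 7] / [3, 6, 8];  common shape = (5, 3)

Row-insert the values π_1, π_2, … into P one at a time, bumping the leftmost entry strictly greater than the inserted value down to the next row. The recording tableau Q records, in position (i, j), the step at which that cell was added to P.
  Insert 2 (step 1): P = [2];  Q = [1]
  Insert 3 (step 2): P = [2, 3];  Q = [1, 2]
  Insert 1 (step 3): P = [1, 3] / [2];  Q = [1, 2] / [3]
  Insert 5 (step 4): P = [1, 3, 5] / [2];  Q = [1, 2, 4] / [3]
  Insert 7 (step 5): P = [1, 3, 5, 7] / [2];  Q = [1, 2, 4, 5] / [3]
  Insert 4 (step 6): P = [1, 3, 4, 7] / [2, 5];  Q = [1, 2, 4, 5] / [3, 6]
  Insert 8 (step 7): P = [1, 3, 4, 7, 8] / [2, 5];  Q = [1, 2, 4, 5, 7] / [3, 6]
  Insert 6 (step 8): P = [1, 3, 4, 6, 8] / [2, 5, 7];  Q = [1, 2, 4, 5, 7] / [3, 6, 8]
Final shape: (5, 3).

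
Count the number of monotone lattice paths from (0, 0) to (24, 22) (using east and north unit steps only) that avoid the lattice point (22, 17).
Number of paths = 6818927639940

Total paths from (0, 0) to (24, 22): C(46, 24) = 7890371113950. Paths through (22, 17): (paths (0, 0) → (22, 17)) × (paths (22, 17) → (24, 22)) = C(39, 22) · C(7, 2) = 51021117810 · 21 = 1071443474010. Avoidance count = 7890371113950 − 1071443474010 = 6818927639940.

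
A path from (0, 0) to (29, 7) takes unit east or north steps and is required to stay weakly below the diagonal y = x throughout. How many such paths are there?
Number of paths = 6399888

By the reflection principle (André's argument), the number of monotone paths to (29, 7) with n ≤ m that never go above y = x is C(36, 29) − C(36, 30) = 8347680 − 1947792 = 6399888.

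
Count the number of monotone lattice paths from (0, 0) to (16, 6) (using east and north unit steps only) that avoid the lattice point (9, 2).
Number of paths = 56463

Total paths from (0, 0) to (16, 6): C(22, 16) = 74613. Paths through (9, 2): (paths (0, 0) → (9, 2)) × (paths (9, 2) → (16, 6)) = C(11, 9) · C(11, 7) = 55 · 330 = 18150. Avoidance count = 74613 − 18150 = 56463.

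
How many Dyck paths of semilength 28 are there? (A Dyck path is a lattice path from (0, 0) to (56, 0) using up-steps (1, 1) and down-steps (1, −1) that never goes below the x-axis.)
C_28 = 263747951750360

These Dyck paths are counted by the Catalan number C_n = (1/(n + 1)) · C(2n, n). For n = 28: C_28 = (1/29) · C(56, 28) = 7648690600760440/29 = 263747951750360.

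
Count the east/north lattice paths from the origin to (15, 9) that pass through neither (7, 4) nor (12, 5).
Number of paths = 735514

Inclusion–exclusion. Total paths: C(24, 15) = 1307504. Through P₁: C(11, 7)·C(13, 8) = 424710. Through P₂: C(17, 12)·C(7, 3) = 216580. Since P₁ is strictly southwest of P₂, a monotone path through both must visit P₁ then P₂; paths through both = C(11, 7)·C(6, 5)·C(7, 3) = 69300. Avoid both = 1307504 − 424710 − 216580 + 69300 = 735514.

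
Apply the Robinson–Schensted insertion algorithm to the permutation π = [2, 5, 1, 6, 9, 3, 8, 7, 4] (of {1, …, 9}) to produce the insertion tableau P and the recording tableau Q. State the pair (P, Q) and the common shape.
P = [1, 3, 4, 7] / [2, 5, 6] / [8] / [9];  Q = [1, 2, 4, 5] / [3, 6, 7] / [8] / [9];  common shape = (4, 3, 1, 1)

Row-insert the values π_1, π_2, … into P one at a time, bumping the leftmost entry strictly greater than the inserted value down to the next row. The recording tableau Q records, in position (i, j), the step at which that cell was added to P.
  Insert 2 (step 1): P = [2];  Q = [1]
  Insert 5 (step 2): P = [2, 5];  Q = [1, 2]
  Insert 1 (step 3): P = [1, 5] / [2];  Q = [1, 2] / [3]
  Insert 6 (step 4): P = [1, 5, 6] / [2];  Q = [1, 2, 4] / [3]
  Insert 9 (step 5): P = [1, 5, 6, 9] / [2];  Q = [1, 2, 4, 5] / [3]
  Insert 3 (step 6): P = [1, 3, 6, 9] / [2, 5];  Q = [1, 2, 4, 5] / [3, 6]
  Insert 8 (step 7): P = [1, 3, 6, 8] / [2, 5, 9];  Q = [1, 2, 4, 5] / [3, 6, 7]
  Insert 7 (step 8): P = [1, 3, 6, 7] / [2, 5, 8] / [9];  Q = [1, 2, 4, 5] / [3, 6, 7] / [8]
  Insert 4 (step 9): P = [1, 3, 4, 7] / [2, 5, 6] / [8] / [9];  Q = [1, 2, 4, 5] / [3, 6, 7] / [8] / [9]
Final shape: (4, 3, 1, 1).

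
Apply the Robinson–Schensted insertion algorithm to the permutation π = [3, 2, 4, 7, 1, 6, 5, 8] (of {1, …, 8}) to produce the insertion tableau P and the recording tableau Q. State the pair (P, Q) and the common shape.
P = [1, 4, 5, 8] / [2, 6] / [3, 7];  Q = [1, 3, 4, 8] / [2, 6] / [5, 7];  common shape = (4, 2, 2)

Row-insert the values π_1, π_2, … into P one at a time, bumping the leftmost entry strictly greater than the inserted value down to the next row. The recording tableau Q records, in position (i, j), the step at which that cell was added to P.
  Insert 3 (step 1): P = [3];  Q = [1]
  Insert 2 (step 2): P = [2] / [3];  Q = [1] / [2]
  Insert 4 (step 3): P = [2, 4] / [3];  Q = [1, 3] / [2]
  Insert 7 (step 4): P = [2, 4, 7] / [3];  Q = [1, 3, 4] / [2]
  Insert 1 (step 5): P = [1, 4, 7] / [2] / [3];  Q = [1, 3, 4] / [2] / [5]
  Insert 6 (step 6): P = [1, 4, 6] / [2, 7] / [3];  Q = [1, 3, 4] / [2, 6] / [5]
  Insert 5 (step 7): P = [1, 4, 5] / [2, 6] / [3, 7];  Q = [1, 3, 4] / [2, 6] / [5, 7]
  Insert 8 (step 8): P = [1, 4, 5, 8] / [2, 6] / [3, 7];  Q = [1, 3, 4, 8] / [2, 6] / [5, 7]
Final shape: (4, 2, 2).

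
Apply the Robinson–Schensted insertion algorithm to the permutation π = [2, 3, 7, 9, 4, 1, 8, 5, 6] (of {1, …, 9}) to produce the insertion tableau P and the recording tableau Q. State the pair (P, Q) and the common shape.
P = [1, 3, 4, 5, 6] / [2, 8] / [7, 9];  Q = [1, 2, 3, 4, 9] / [5, 7] / [6, 8];  common shape = (5, 2, 2)

Row-insert the values π_1, π_2, … into P one at a time, bumping the leftmost entry strictly greater than the inserted value down to the next row. The recording tableau Q records, in position (i, j), the step at which that cell was added to P.
  Insert 2 (step 1): P = [2];  Q = [1]
  Insert 3 (step 2): P = [2, 3];  Q = [1, 2]
  Insert 7 (step 3): P = [2, 3, 7];  Q = [1, 2, 3]
  Insert 9 (step 4): P = [2, 3, 7, 9];  Q = [1, 2, 3, 4]
  Insert 4 (step 5): P = [2, 3, 4, 9] / [7];  Q = [1, 2, 3, 4] / [5]
  Insert 1 (step 6): P = [1, 3, 4, 9] / [2] / [7];  Q = [1, 2, 3, 4] / [5] / [6]
  Insert 8 (step 7): P = [1, 3, 4, 8] / [2, 9] / [7];  Q = [1, 2, 3, 4] / [5, 7] / [6]
  Insert 5 (step 8): P = [1, 3, 4, 5] / [2, 8] / [7, 9];  Q = [1, 2, 3, 4] / [5, 7] / [6, 8]
  Insert 6 (step 9): P = [1, 3, 4, 5, 6] / [2, 8] / [7, 9];  Q = [1, 2, 3, 4, 9] / [5, 7] / [6, 8]
Final shape: (5, 2, 2).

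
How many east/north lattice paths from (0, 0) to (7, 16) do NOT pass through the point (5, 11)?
Number of paths = 153429

Total paths from (0, 0) to (7, 16): C(23, 7) = 245157. Paths through (5, 11): (paths (0, 0) → (5, 11)) × (paths (5, 11) → (7, 16)) = C(16, 5) · C(7, 2) = 4368 · 21 = 91728. Avoidance count = 245157 − 91728 = 153429.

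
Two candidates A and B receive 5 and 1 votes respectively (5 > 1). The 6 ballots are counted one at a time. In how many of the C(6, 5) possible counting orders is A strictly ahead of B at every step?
Strict-lead orderings = 4

Total orderings of the 6 votes with 5 for A: C(6, 5) = 6. By the Bertrand ballot formula (Cycle Lemma / reflection principle), the number of orderings in which A is strictly ahead of B throughout is (p − q)/(p + q) · C(p + q, p) = (5 − 1)/(5 + 1) · 6 = 4.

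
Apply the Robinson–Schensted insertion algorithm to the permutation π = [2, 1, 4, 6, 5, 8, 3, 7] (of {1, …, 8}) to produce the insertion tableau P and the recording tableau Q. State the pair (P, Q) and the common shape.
P = [1, 3, 5, 7] / [2, 4, 8] / [6];  Q = [1, 3, 4, 6] / [2, 5, 8] / [7];  common shape = (4, 3, 1)

Row-insert the values π_1, π_2, … into P one at a time, bumping the leftmost entry strictly greater than the inserted value down to the next row. The recording tableau Q records, in position (i, j), the step at which that cell was added to P.
  Insert 2 (step 1): P = [2];  Q = [1]
  Insert 1 (step 2): P = [1] / [2];  Q = [1] / [2]
  Insert 4 (step 3): P = [1, 4] / [2];  Q = [1, 3] / [2]
  Insert 6 (step 4): P = [1, 4, 6] / [2];  Q = [1, 3, 4] / [2]
  Insert 5 (step 5): P = [1, 4, 5] / [2, 6];  Q = [1, 3, 4] / [2, 5]
  Insert 8 (step 6): P = [1, 4, 5, 8] / [2, 6];  Q = [1, 3, 4, 6] / [2, 5]
  Insert 3 (step 7): P = [1, 3, 5, 8] / [2, 4] / [6];  Q = [1, 3, 4, 6] / [2, 5] / [7]
  Insert 7 (step 8): P = [1, 3, 5, 7] / [2, 4, 8] / [6];  Q = [1, 3, 4, 6] / [2, 5, 8] / [7]
Final shape: (4, 3, 1).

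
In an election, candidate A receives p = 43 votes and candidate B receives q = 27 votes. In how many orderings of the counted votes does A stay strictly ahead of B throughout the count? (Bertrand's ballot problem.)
Strict-lead orderings = 4161956306130554624

Total orderings of the 70 votes with 43 for A: C(70, 43) = 18208558839321176480. By the Bertrand ballot formula (Cycle Lemma / reflection principle), the number of orderings in which A is strictly ahead of B throughout is (p − q)/(p + q) · C(p + q, p) = (43 − 27)/(43 + 27) · 18208558839321176480 = 4161956306130554624.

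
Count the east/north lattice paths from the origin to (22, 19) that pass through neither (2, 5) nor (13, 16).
Number of paths = 203760216300

Inclusion–exclusion. Total paths: C(41, 22) = 244662670200. Through P₁: C(7, 2)·C(34, 20) = 29231488440. Through P₂: C(29, 13)·C(12, 9) = 14930061300. Since P₁ is strictly southwest of P₂, a monotone path through both must visit P₁ then P₂; paths through both = C(7, 2)·C(22, 11)·C(12, 9) = 3259095840. Avoid both = 244662670200 − 29231488440 − 14930061300 + 3259095840 = 203760216300.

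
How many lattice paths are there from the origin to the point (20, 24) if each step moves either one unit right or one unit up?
Number of paths = 1761039350070

A monotone lattice path from (0, 0) to (20, 24) consists of 20 east steps and 24 north steps in some order, so it is determined by which 20 of the 44 steps are east. The count is C(44, 20) = 1761039350070.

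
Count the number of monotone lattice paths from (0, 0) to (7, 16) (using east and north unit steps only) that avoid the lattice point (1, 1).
Number of paths = 136629

Total paths from (0, 0) to (7, 16): C(23, 7) = 245157. Paths through (1, 1): (paths (0, 0) → (1, 1)) × (paths (1, 1) → (7, 16)) = C(2, 1) · C(21, 6) = 2 · 54264 = 108528. Avoidance count = 245157 − 108528 = 136629.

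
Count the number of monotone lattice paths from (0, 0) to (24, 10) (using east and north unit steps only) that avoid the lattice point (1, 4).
Number of paths = 128753040

Total paths from (0, 0) to (24, 10): C(34, 24) = 131128140. Paths through (1, 4): (paths (0, 0) → (1, 4)) × (paths (1, 4) → (24, 10)) = C(5, 1) · C(29, 23) = 5 · 475020 = 2375100. Avoidance count = 131128140 − 2375100 = 128753040.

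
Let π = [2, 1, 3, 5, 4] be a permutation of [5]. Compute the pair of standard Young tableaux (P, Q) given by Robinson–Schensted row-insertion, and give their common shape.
P = [1, 3, 4] / [2, 5];  Q = [1, 3, 4] / [2, 5];  common shape = (3, 2)

Row-insert the values π_1, π_2, … into P one at a time, bumping the leftmost entry strictly greater than the inserted value down to the next row. The recording tableau Q records, in position (i, j), the step at which that cell was added to P.
  Insert 2 (step 1): P = [2];  Q = [1]
  Insert 1 (step 2): P = [1] / [2];  Q = [1] / [2]
  Insert 3 (step 3): P = [1, 3] / [2];  Q = [1, 3] / [2]
  Insert 5 (step 4): P = [1, 3, 5] / [2];  Q = [1, 3, 4] / [2]
  Insert 4 (step 5): P = [1, 3, 4] / [2, 5];  Q = [1, 3, 4] / [2, 5]
Final shape: (3, 2).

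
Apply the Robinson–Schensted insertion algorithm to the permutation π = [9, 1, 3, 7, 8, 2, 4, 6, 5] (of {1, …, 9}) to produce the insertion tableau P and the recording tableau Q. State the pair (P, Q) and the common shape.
P = [1, 2, 4, 5] / [3, 6, 8] / [7] / [9];  Q = [1, 3, 4, 5] / [2, 7, 8] / [6] / [9];  common shape = (4, 3, 1, 1)

Row-insert the values π_1, π_2, … into P one at a time, bumping the leftmost entry strictly greater than the inserted value down to the next row. The recording tableau Q records, in position (i, j), the step at which that cell was added to P.
  Insert 9 (step 1): P = [9];  Q = [1]
  Insert 1 (step 2): P = [1] / [9];  Q = [1] / [2]
  Insert 3 (step 3): P = [1, 3] / [9];  Q = [1, 3] / [2]
  Insert 7 (step 4): P = [1, 3, 7] / [9];  Q = [1, 3, 4] / [2]
  Insert 8 (step 5): P = [1, 3, 7, 8] / [9];  Q = [1, 3, 4, 5] / [2]
  Insert 2 (step 6): P = [1, 2, 7, 8] / [3] / [9];  Q = [1, 3, 4, 5] / [2] / [6]
  Insert 4 (step 7): P = [1, 2, 4, 8] / [3, 7] / [9];  Q = [1, 3, 4, 5] / [2, 7] / [6]
  Insert 6 (step 8): P = [1, 2, 4, 6] / [3, 7, 8] / [9];  Q = [1, 3, 4, 5] / [2, 7, 8] / [6]
  Insert 5 (step 9): P = [1, 2, 4, 5] / [3, 6, 8] / [7] / [9];  Q = [1, 3, 4, 5] / [2, 7, 8] / [6] / [9]
Final shape: (4, 3, 1, 1).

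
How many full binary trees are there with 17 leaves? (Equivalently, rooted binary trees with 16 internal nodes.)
C_16 = 35357670

These full binary trees are counted by the Catalan number C_n = (1/(n + 1)) · C(2n, n). For n = 16: C_16 = (1/17) · C(32, 16) = 601080390/17 = 35357670.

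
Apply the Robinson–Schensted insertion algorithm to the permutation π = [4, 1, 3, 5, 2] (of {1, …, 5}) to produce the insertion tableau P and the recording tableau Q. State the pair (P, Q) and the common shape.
P = [1, 2, 5] / [3] / [4];  Q = [1, 3, 4] / [2] / [5];  common shape = (3, 1, 1)

Row-insert the values π_1, π_2, … into P one at a time, bumping the leftmost entry strictly greater than the inserted value down to the next row. The recording tableau Q records, in position (i, j), the step at which that cell was added to P.
  Insert 4 (step 1): P = [4];  Q = [1]
  Insert 1 (step 2): P = [1] / [4];  Q = [1] / [2]
  Insert 3 (step 3): P = [1, 3] / [4];  Q = [1, 3] / [2]
  Insert 5 (step 4): P = [1, 3, 5] / [4];  Q = [1, 3, 4] / [2]
  Insert 2 (step 5): P = [1, 2, 5] / [3] / [4];  Q = [1, 3, 4] / [2] / [5]
Final shape: (3, 1, 1).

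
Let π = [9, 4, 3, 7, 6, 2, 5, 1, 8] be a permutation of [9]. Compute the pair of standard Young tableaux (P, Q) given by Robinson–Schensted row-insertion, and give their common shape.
P = [1, 5, 8] / [2, 6] / [3, 7] / [4] / [9];  Q = [1, 4, 9] / [2, 5] / [3, 7] / [6] / [8];  common shape = (3, 2, 2, 1, 1)

Row-insert the values π_1, π_2, … into P one at a time, bumping the leftmost entry strictly greater than the inserted value down to the next row. The recording tableau Q records, in position (i, j), the step at which that cell was added to P.
  Insert 9 (step 1): P = [9];  Q = [1]
  Insert 4 (step 2): P = [4] / [9];  Q = [1] / [2]
  Insert 3 (step 3): P = [3] / [4] / [9];  Q = [1] / [2] / [3]
  Insert 7 (step 4): P = [3, 7] / [4] / [9];  Q = [1, 4] / [2] / [3]
  Insert 6 (step 5): P = [3, 6] / [4, 7] / [9];  Q = [1, 4] / [2, 5] / [3]
  Insert 2 (step 6): P = [2, 6] / [3, 7] / [4] / [9];  Q = [1, 4] / [2, 5] / [3] / [6]
  Insert 5 (step 7): P = [2, 5] / [3, 6] / [4, 7] / [9];  Q = [1, 4] / [2, 5] / [3, 7] / [6]
  Insert 1 (step 8): P = [1, 5] / [2, 6] / [3, 7] / [4] / [9];  Q = [1, 4] / [2, 5] / [3, 7] / [6] / [8]
  Insert 8 (step 9): P = [1, 5, 8] / [2, 6] / [3, 7] / [4] / [9];  Q = [1, 4, 9] / [2, 5] / [3, 7] / [6] / [8]
Final shape: (3, 2, 2, 1, 1).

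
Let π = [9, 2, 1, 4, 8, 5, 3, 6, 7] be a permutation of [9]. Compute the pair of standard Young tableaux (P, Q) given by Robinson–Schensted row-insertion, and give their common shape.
P = [1, 3, 5, 6, 7] / [2, 4] / [8] / [9];  Q = [1, 4, 5, 8, 9] / [2, 6] / [3] / [7];  common shape = (5, 2, 1, 1)

Row-insert the values π_1, π_2, … into P one at a time, bumping the leftmost entry strictly greater than the inserted value down to the next row. The recording tableau Q records, in position (i, j), the step at which that cell was added to P.
  Insert 9 (step 1): P = [9];  Q = [1]
  Insert 2 (step 2): P = [2] / [9];  Q = [1] / [2]
  Insert 1 (step 3): P = [1] / [2] / [9];  Q = [1] / [2] / [3]
  Insert 4 (step 4): P = [1, 4] / [2] / [9];  Q = [1, 4] / [2] / [3]
  Insert 8 (step 5): P = [1, 4, 8] / [2] / [9];  Q = [1, 4, 5] / [2] / [3]
  Insert 5 (step 6): P = [1, 4, 5] / [2, 8] / [9];  Q = [1, 4, 5] / [2, 6] / [3]
  Insert 3 (step 7): P = [1, 3, 5] / [2, 4] / [8] / [9];  Q = [1, 4, 5] / [2, 6] / [3] / [7]
  Insert 6 (step 8): P = [1, 3, 5, 6] / [2, 4] / [8] / [9];  Q = [1, 4, 5, 8] / [2, 6] / [3] / [7]
  Insert 7 (step 9): P = [1, 3, 5, 6, 7] / [2, 4] / [8] / [9];  Q = [1, 4, 5, 8, 9] / [2, 6] / [3] / [7]
Final shape: (5, 2, 1, 1).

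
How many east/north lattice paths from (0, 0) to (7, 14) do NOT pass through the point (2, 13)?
Number of paths = 115650

Total paths from (0, 0) to (7, 14): C(21, 7) = 116280. Paths through (2, 13): (paths (0, 0) → (2, 13)) × (paths (2, 13) → (7, 14)) = C(15, 2) · C(6, 5) = 105 · 6 = 630. Avoidance count = 116280 − 630 = 115650.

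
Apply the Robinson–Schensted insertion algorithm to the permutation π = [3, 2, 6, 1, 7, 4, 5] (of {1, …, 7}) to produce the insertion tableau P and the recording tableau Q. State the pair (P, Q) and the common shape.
P = [1, 4, 5] / [2, 6, 7] / [3];  Q = [1, 3, 5] / [2, 6, 7] / [4];  common shape = (3, 3, 1)

Row-insert the values π_1, π_2, … into P one at a time, bumping the leftmost entry strictly greater than the inserted value down to the next row. The recording tableau Q records, in position (i, j), the step at which that cell was added to P.
  Insert 3 (step 1): P = [3];  Q = [1]
  Insert 2 (step 2): P = [2] / [3];  Q = [1] / [2]
  Insert 6 (step 3): P = [2, 6] / [3];  Q = [1, 3] / [2]
  Insert 1 (step 4): P = [1, 6] / [2] / [3];  Q = [1, 3] / [2] / [4]
  Insert 7 (step 5): P = [1, 6, 7] / [2] / [3];  Q = [1, 3, 5] / [2] / [4]
  Insert 4 (step 6): P = [1, 4, 7] / [2, 6] / [3];  Q = [1, 3, 5] / [2, 6] / [4]
  Insert 5 (step 7): P = [1, 4, 5] / [2, 6, 7] / [3];  Q = [1, 3, 5] / [2, 6, 7] / [4]
Final shape: (3, 3, 1).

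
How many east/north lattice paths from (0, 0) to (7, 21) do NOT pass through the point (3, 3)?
Number of paths = 1037740

Total paths from (0, 0) to (7, 21): C(28, 7) = 1184040. Paths through (3, 3): (paths (0, 0) → (3, 3)) × (paths (3, 3) → (7, 21)) = C(6, 3) · C(22, 4) = 20 · 7315 = 146300. Avoidance count = 1184040 − 146300 = 1037740.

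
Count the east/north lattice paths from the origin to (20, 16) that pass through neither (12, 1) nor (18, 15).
Number of paths = 4191534708

Inclusion–exclusion. Total paths: C(36, 20) = 7307872110. Through P₁: C(13, 12)·C(23, 8) = 6374082. Through P₂: C(33, 18)·C(3, 2) = 3111474960. Since P₁ is strictly southwest of P₂, a monotone path through both must visit P₁ then P₂; paths through both = C(13, 12)·C(20, 6)·C(3, 2) = 1511640. Avoid both = 7307872110 − 6374082 − 3111474960 + 1511640 = 4191534708.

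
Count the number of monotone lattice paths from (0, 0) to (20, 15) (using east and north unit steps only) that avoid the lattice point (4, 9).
Number of paths = 3194594865

Total paths from (0, 0) to (20, 15): C(35, 20) = 3247943160. Paths through (4, 9): (paths (0, 0) → (4, 9)) × (paths (4, 9) → (20, 15)) = C(13, 4) · C(22, 16) = 715 · 74613 = 53348295. Avoidance count = 3247943160 − 53348295 = 3194594865.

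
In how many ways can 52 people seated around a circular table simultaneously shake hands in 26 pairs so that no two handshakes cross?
C_26 = 18367353072152

These noncrossing handshakes are counted by the Catalan number C_n = (1/(n + 1)) · C(2n, n). For n = 26: C_26 = (1/27) · C(52, 26) = 495918532948104/27 = 18367353072152.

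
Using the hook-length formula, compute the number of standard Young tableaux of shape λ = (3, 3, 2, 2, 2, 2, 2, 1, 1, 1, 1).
# SYT of shape (3, 3, 2, 2, 2, 2, 2, 1, 1, 1, 1) = 1598850

Hook-length formula: f^λ = n! / Π hook(c), product over all cells c of the Young diagram. For λ = (3, 3, 2, 2, 2, 2, 2, 1, 1, 1, 1), n = 20 boxes. Hook lengths by row (left-to-right, top-to-bottom): [13, 8, 2]; [12, 7, 1]; [10, 5]; [9, 4]; [8, 3]; [7, 2]; [6, 1]; [4]; [3]; [2]; [1]. Product of hooks = 1521657446400. So f^λ = 20! / 1521657446400 = 2432902008176640000 / 1521657446400 = 1598850.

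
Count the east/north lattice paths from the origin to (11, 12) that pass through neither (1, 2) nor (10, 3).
Number of paths = 795250

Inclusion–exclusion. Total paths: C(23, 11) = 1352078. Through P₁: C(3, 1)·C(20, 10) = 554268. Through P₂: C(13, 10)·C(10, 1) = 2860. Since P₁ is strictly southwest of P₂, a monotone path through both must visit P₁ then P₂; paths through both = C(3, 1)·C(10, 9)·C(10, 1) = 300. Avoid both = 1352078 − 554268 − 2860 + 300 = 795250.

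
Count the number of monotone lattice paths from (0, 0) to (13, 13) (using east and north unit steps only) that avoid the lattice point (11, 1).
Number of paths = 10399508

Total paths from (0, 0) to (13, 13): C(26, 13) = 10400600. Paths through (11, 1): (paths (0, 0) → (11, 1)) × (paths (11, 1) → (13, 13)) = C(12, 11) · C(14, 2) = 12 · 91 = 1092. Avoidance count = 10400600 − 1092 = 10399508.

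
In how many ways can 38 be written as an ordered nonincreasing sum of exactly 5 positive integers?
p(38, 5 parts) = 918

Partitions of n into exactly k parts are in bijection with partitions of n − k into at most k parts (subtract 1 from each part). So p(38, exactly 5) = p(33, parts ≤ 5). Computing via the recurrence p(m, j) = p(m, j−1) + p(m−j, j) gives 918.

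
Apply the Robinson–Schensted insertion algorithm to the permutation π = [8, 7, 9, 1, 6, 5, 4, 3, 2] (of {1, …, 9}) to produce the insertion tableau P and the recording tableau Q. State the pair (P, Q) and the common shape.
P = [1, 2] / [3, 9] / [4] / [5] / [6] / [7] / [8];  Q = [1, 3] / [2, 5] / [4] / [6] / [7] / [8] / [9];  common shape = (2, 2, 1, 1, 1, 1, 1)

Row-insert the values π_1, π_2, … into P one at a time, bumping the leftmost entry strictly greater than the inserted value down to the next row. The recording tableau Q records, in position (i, j), the step at which that cell was added to P.
  Insert 8 (step 1): P = [8];  Q = [1]
  Insert 7 (step 2): P = [7] / [8];  Q = [1] / [2]
  Insert 9 (step 3): P = [7, 9] / [8];  Q = [1, 3] / [2]
  Insert 1 (step 4): P = [1, 9] / [7] / [8];  Q = [1, 3] / [2] / [4]
  Insert 6 (step 5): P = [1, 6] / [7, 9] / [8];  Q = [1, 3] / [2, 5] / [4]
  Insert 5 (step 6): P = [1, 5] / [6, 9] / [7] / [8];  Q = [1, 3] / [2, 5] / [4] / [6]
  Insert 4 (step 7): P = [1, 4] / [5, 9] / [6] / [7] / [8];  Q = [1, 3] / [2, 5] / [4] / [6] / [7]
  Insert 3 (step 8): P = [1, 3] / [4, 9] / [5] / [6] / [7] / [8];  Q = [1, 3] / [2, 5] / [4] / [6] / [7] / [8]
  Insert 2 (step 9): P = [1, 2] / [3, 9] / [4] / [5] / [6] / [7] / [8];  Q = [1, 3] / [2, 5] / [4] / [6] / [7] / [8] / [9]
Final shape: (2, 2, 1, 1, 1, 1, 1).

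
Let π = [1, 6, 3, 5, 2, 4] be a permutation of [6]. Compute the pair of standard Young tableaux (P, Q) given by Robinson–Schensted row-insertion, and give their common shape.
P = [1, 2, 4] / [3, 5] / [6];  Q = [1, 2, 4] / [3, 6] / [5];  common shape = (3, 2, 1)

Row-insert the values π_1, π_2, … into P one at a time, bumping the leftmost entry strictly greater than the inserted value down to the next row. The recording tableau Q records, in position (i, j), the step at which that cell was added to P.
  Insert 1 (step 1): P = [1];  Q = [1]
  Insert 6 (step 2): P = [1, 6];  Q = [1, 2]
  Insert 3 (step 3): P = [1, 3] / [6];  Q = [1, 2] / [3]
  Insert 5 (step 4): P = [1, 3, 5] / [6];  Q = [1, 2, 4] / [3]
  Insert 2 (step 5): P = [1, 2, 5] / [3] / [6];  Q = [1, 2, 4] / [3] / [5]
  Insert 4 (step 6): P = [1, 2, 4] / [3, 5] / [6];  Q = [1, 2, 4] / [3, 6] / [5]
Final shape: (3, 2, 1).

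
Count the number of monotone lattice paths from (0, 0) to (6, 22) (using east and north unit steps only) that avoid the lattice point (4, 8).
Number of paths = 317340

Total paths from (0, 0) to (6, 22): C(28, 6) = 376740. Paths through (4, 8): (paths (0, 0) → (4, 8)) × (paths (4, 8) → (6, 22)) = C(12, 4) · C(16, 2) = 495 · 120 = 59400. Avoidance count = 376740 − 59400 = 317340.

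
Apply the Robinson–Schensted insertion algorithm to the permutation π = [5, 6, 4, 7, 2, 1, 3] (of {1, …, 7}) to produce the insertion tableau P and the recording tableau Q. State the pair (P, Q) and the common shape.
P = [1, 3, 7] / [2, 6] / [4] / [5];  Q = [1, 2, 4] / [3, 7] / [5] / [6];  common shape = (3, 2, 1, 1)

Row-insert the values π_1, π_2, … into P one at a time, bumping the leftmost entry strictly greater than the inserted value down to the next row. The recording tableau Q records, in position (i, j), the step at which that cell was added to P.
  Insert 5 (step 1): P = [5];  Q = [1]
  Insert 6 (step 2): P = [5, 6];  Q = [1, 2]
  Insert 4 (step 3): P = [4, 6] / [5];  Q = [1, 2] / [3]
  Insert 7 (step 4): P = [4, 6, 7] / [5];  Q = [1, 2, 4] / [3]
  Insert 2 (step 5): P = [2, 6, 7] / [4] / [5];  Q = [1, 2, 4] / [3] / [5]
  Insert 1 (step 6): P = [1, 6, 7] / [2] / [4] / [5];  Q = [1, 2, 4] / [3] / [5] / [6]
  Insert 3 (step 7): P = [1, 3, 7] / [2, 6] / [4] / [5];  Q = [1, 2, 4] / [3, 7] / [5] / [6]
Final shape: (3, 2, 1, 1).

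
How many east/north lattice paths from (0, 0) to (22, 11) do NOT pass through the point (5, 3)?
Number of paths = 132968520

Total paths from (0, 0) to (22, 11): C(33, 22) = 193536720. Paths through (5, 3): (paths (0, 0) → (5, 3)) × (paths (5, 3) → (22, 11)) = C(8, 5) · C(25, 17) = 56 · 1081575 = 60568200. Avoidance count = 193536720 − 60568200 = 132968520.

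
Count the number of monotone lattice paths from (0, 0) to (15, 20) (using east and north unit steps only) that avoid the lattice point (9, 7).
Number of paths = 2937553080

Total paths from (0, 0) to (15, 20): C(35, 15) = 3247943160. Paths through (9, 7): (paths (0, 0) → (9, 7)) × (paths (9, 7) → (15, 20)) = C(16, 9) · C(19, 6) = 11440 · 27132 = 310390080. Avoidance count = 3247943160 − 310390080 = 2937553080.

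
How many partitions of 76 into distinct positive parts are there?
q(76) = 53250

A partition into distinct parts is a strictly decreasing sequence summing to n. The recurrence d(n, m) = d(n, m−1) + d(n−m, m−1) (use part m at most once) with q(n) = d(n, n) gives q(76) = 53250. (Euler's theorem: # distinct-part partitions = # odd-part partitions.)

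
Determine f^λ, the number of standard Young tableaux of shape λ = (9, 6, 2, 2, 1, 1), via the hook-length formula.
# SYT of shape (9, 6, 2, 2, 1, 1) = 244885680

Hook-length formula: f^λ = n! / Π hook(c), product over all cells c of the Young diagram. For λ = (9, 6, 2, 2, 1, 1), n = 21 boxes. Hook lengths by row (left-to-right, top-to-bottom): [14, 11, 8, 7, 6, 5, 3, 2, 1]; [10, 7, 4, 3, 2, 1]; [5, 2]; [4, 1]; [2]; [1]. Product of hooks = 208631808000. So f^λ = 21! / 208631808000 = 51090942171709440000 / 208631808000 = 244885680.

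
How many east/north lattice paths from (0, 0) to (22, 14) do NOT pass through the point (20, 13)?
Number of paths = 2076797880

Total paths from (0, 0) to (22, 14): C(36, 22) = 3796297200. Paths through (20, 13): (paths (0, 0) → (20, 13)) × (paths (20, 13) → (22, 14)) = C(33, 20) · C(3, 2) = 573166440 · 3 = 1719499320. Avoidance count = 3796297200 − 1719499320 = 2076797880.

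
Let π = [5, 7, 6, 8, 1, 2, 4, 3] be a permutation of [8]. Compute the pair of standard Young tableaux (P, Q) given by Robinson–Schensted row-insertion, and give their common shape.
P = [1, 2, 3] / [4, 6, 8] / [5] / [7];  Q = [1, 2, 4] / [3, 6, 7] / [5] / [8];  common shape = (3, 3, 1, 1)

Row-insert the values π_1, π_2, … into P one at a time, bumping the leftmost entry strictly greater than the inserted value down to the next row. The recording tableau Q records, in position (i, j), the step at which that cell was added to P.
  Insert 5 (step 1): P = [5];  Q = [1]
  Insert 7 (step 2): P = [5, 7];  Q = [1, 2]
  Insert 6 (step 3): P = [5, 6] / [7];  Q = [1, 2] / [3]
  Insert 8 (step 4): P = [5, 6, 8] / [7];  Q = [1, 2, 4] / [3]
  Insert 1 (step 5): P = [1, 6, 8] / [5] / [7];  Q = [1, 2, 4] / [3] / [5]
  Insert 2 (step 6): P = [1, 2, 8] / [5, 6] / [7];  Q = [1, 2, 4] / [3, 6] / [5]
  Insert 4 (step 7): P = [1, 2, 4] / [5, 6, 8] / [7];  Q = [1, 2, 4] / [3, 6, 7] / [5]
  Insert 3 (step 8): P = [1, 2, 3] / [4, 6, 8] / [5] / [7];  Q = [1, 2, 4] / [3, 6, 7] / [5] / [8]
Final shape: (3, 3, 1, 1).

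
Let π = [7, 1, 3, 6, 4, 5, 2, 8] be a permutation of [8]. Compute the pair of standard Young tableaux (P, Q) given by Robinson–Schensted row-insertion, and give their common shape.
P = [1, 2, 4, 5, 8] / [3] / [6] / [7];  Q = [1, 3, 4, 6, 8] / [2] / [5] / [7];  common shape = (5, 1, 1, 1)

Row-insert the values π_1, π_2, … into P one at a time, bumping the leftmost entry strictly greater than the inserted value down to the next row. The recording tableau Q records, in position (i, j), the step at which that cell was added to P.
  Insert 7 (step 1): P = [7];  Q = [1]
  Insert 1 (step 2): P = [1] / [7];  Q = [1] / [2]
  Insert 3 (step 3): P = [1, 3] / [7];  Q = [1, 3] / [2]
  Insert 6 (step 4): P = [1, 3, 6] / [7];  Q = [1, 3, 4] / [2]
  Insert 4 (step 5): P = [1, 3, 4] / [6] / [7];  Q = [1, 3, 4] / [2] / [5]
  Insert 5 (step 6): P = [1, 3, 4, 5] / [6] / [7];  Q = [1, 3, 4, 6] / [2] / [5]
  Insert 2 (step 7): P = [1, 2, 4, 5] / [3] / [6] / [7];  Q = [1, 3, 4, 6] / [2] / [5] / [7]
  Insert 8 (step 8): P = [1, 2, 4, 5, 8] / [3] / [6] / [7];  Q = [1, 3, 4, 6, 8] / [2] / [5] / [7]
Final shape: (5, 1, 1, 1).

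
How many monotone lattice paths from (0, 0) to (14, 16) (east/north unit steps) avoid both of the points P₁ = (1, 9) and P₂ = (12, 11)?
Number of paths = 116270217

Inclusion–exclusion. Total paths: C(30, 14) = 145422675. Through P₁: C(10, 1)·C(20, 13) = 775200. Through P₂: C(23, 12)·C(7, 2) = 28393638. Since P₁ is strictly southwest of P₂, a monotone path through both must visit P₁ then P₂; paths through both = C(10, 1)·C(13, 11)·C(7, 2) = 16380. Avoid both = 145422675 − 775200 − 28393638 + 16380 = 116270217.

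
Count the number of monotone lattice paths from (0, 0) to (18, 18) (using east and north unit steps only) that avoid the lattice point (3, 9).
Number of paths = 8787484420

Total paths from (0, 0) to (18, 18): C(36, 18) = 9075135300. Paths through (3, 9): (paths (0, 0) → (3, 9)) × (paths (3, 9) → (18, 18)) = C(12, 3) · C(24, 15) = 220 · 1307504 = 287650880. Avoidance count = 9075135300 − 287650880 = 8787484420.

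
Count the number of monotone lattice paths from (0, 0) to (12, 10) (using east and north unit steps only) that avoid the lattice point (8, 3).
Number of paths = 592196

Total paths from (0, 0) to (12, 10): C(22, 12) = 646646. Paths through (8, 3): (paths (0, 0) → (8, 3)) × (paths (8, 3) → (12, 10)) = C(11, 8) · C(11, 4) = 165 · 330 = 54450. Avoidance count = 646646 − 54450 = 592196.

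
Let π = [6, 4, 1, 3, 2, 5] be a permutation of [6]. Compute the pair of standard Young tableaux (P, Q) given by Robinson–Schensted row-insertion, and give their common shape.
P = [1, 2, 5] / [3] / [4] / [6];  Q = [1, 4, 6] / [2] / [3] / [5];  common shape = (3, 1, 1, 1)

Row-insert the values π_1, π_2, … into P one at a time, bumping the leftmost entry strictly greater than the inserted value down to the next row. The recording tableau Q records, in position (i, j), the step at which that cell was added to P.
  Insert 6 (step 1): P = [6];  Q = [1]
  Insert 4 (step 2): P = [4] / [6];  Q = [1] / [2]
  Insert 1 (step 3): P = [1] / [4] / [6];  Q = [1] / [2] / [3]
  Insert 3 (step 4): P = [1, 3] / [4] / [6];  Q = [1, 4] / [2] / [3]
  Insert 2 (step 5): P = [1, 2] / [3] / [4] / [6];  Q = [1, 4] / [2] / [3] / [5]
  Insert 5 (step 6): P = [1, 2, 5] / [3] / [4] / [6];  Q = [1, 4, 6] / [2] / [3] / [5]
Final shape: (3, 1, 1, 1).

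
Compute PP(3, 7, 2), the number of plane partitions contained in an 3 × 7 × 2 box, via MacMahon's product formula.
PP(3, 7, 2) = 4950

Evaluate the triple product over i = 1..3, j = 1..7, k = 1..2. The factors are (2/1) · (3/2) · (3/2) · (4/3) · (4/3) · (5/4) · (5/4) · (6/5) · … (42 factors total). The numerators and denominators telescope so the product is an integer; carrying out the multiplication exactly gives PP(3, 7, 2) = 4950.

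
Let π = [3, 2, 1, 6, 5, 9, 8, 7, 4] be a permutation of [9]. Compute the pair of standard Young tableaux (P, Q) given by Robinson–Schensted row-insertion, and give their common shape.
P = [1, 4, 7] / [2, 5, 8] / [3, 6] / [9];  Q = [1, 4, 6] / [2, 5, 7] / [3, 8] / [9];  common shape = (3, 3, 2, 1)

Row-insert the values π_1, π_2, … into P one at a time, bumping the leftmost entry strictly greater than the inserted value down to the next row. The recording tableau Q records, in position (i, j), the step at which that cell was added to P.
  Insert 3 (step 1): P = [3];  Q = [1]
  Insert 2 (step 2): P = [2] / [3];  Q = [1] / [2]
  Insert 1 (step 3): P = [1] / [2] / [3];  Q = [1] / [2] / [3]
  Insert 6 (step 4): P = [1, 6] / [2] / [3];  Q = [1, 4] / [2] / [3]
  Insert 5 (step 5): P = [1, 5] / [2, 6] / [3];  Q = [1, 4] / [2, 5] / [3]
  Insert 9 (step 6): P = [1, 5, 9] / [2, 6] / [3];  Q = [1, 4, 6] / [2, 5] / [3]
  Insert 8 (step 7): P = [1, 5, 8] / [2, 6, 9] / [3];  Q = [1, 4, 6] / [2, 5, 7] / [3]
  Insert 7 (step 8): P = [1, 5, 7] / [2, 6, 8] / [3, 9];  Q = [1, 4, 6] / [2, 5, 7] / [3, 8]
  Insert 4 (step 9): P = [1, 4, 7] / [2, 5, 8] / [3, 6] / [9];  Q = [1, 4, 6] / [2, 5, 7] / [3, 8] / [9]
Final shape: (3, 3, 2, 1).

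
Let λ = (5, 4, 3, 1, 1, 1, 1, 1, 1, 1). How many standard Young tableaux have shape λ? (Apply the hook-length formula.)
# SYT of shape (5, 4, 3, 1, 1, 1, 1, 1, 1, 1) = 6651216

Hook-length formula: f^λ = n! / Π hook(c), product over all cells c of the Young diagram. For λ = (5, 4, 3, 1, 1, 1, 1, 1, 1, 1), n = 19 boxes. Hook lengths by row (left-to-right, top-to-bottom): [14, 6, 5, 3, 1]; [12, 4, 3, 1]; [10, 2, 1]; [7]; [6]; [5]; [4]; [3]; [2]; [1]. Product of hooks = 18289152000. So f^λ = 19! / 18289152000 = 121645100408832000 / 18289152000 = 6651216.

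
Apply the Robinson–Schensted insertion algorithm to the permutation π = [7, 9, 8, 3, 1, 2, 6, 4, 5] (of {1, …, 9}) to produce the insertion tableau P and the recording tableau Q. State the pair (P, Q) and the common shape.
P = [1, 2, 4, 5] / [3, 6] / [7, 8] / [9];  Q = [1, 2, 7, 9] / [3, 6] / [4, 8] / [5];  common shape = (4, 2, 2, 1)

Row-insert the values π_1, π_2, … into P one at a time, bumping the leftmost entry strictly greater than the inserted value down to the next row. The recording tableau Q records, in position (i, j), the step at which that cell was added to P.
  Insert 7 (step 1): P = [7];  Q = [1]
  Insert 9 (step 2): P = [7, 9];  Q = [1, 2]
  Insert 8 (step 3): P = [7, 8] / [9];  Q = [1, 2] / [3]
  Insert 3 (step 4): P = [3, 8] / [7] / [9];  Q = [1, 2] / [3] / [4]
  Insert 1 (step 5): P = [1, 8] / [3] / [7] / [9];  Q = [1, 2] / [3] / [4] / [5]
  Insert 2 (step 6): P = [1, 2] / [3, 8] / [7] / [9];  Q = [1, 2] / [3, 6] / [4] / [5]
  Insert 6 (step 7): P = [1, 2, 6] / [3, 8] / [7] / [9];  Q = [1, 2, 7] / [3, 6] / [4] / [5]
  Insert 4 (step 8): P = [1, 2, 4] / [3, 6] / [7, 8] / [9];  Q = [1, 2, 7] / [3, 6] / [4, 8] / [5]
  Insert 5 (step 9): P = [1, 2, 4, 5] / [3, 6] / [7, 8] / [9];  Q = [1, 2, 7, 9] / [3, 6] / [4, 8] / [5]
Final shape: (4, 2, 2, 1).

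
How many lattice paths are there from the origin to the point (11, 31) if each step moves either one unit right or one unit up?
Number of paths = 4280561376

A monotone lattice path from (0, 0) to (11, 31) consists of 11 east steps and 31 north steps in some order, so it is determined by which 11 of the 42 steps are east. The count is C(42, 11) = 4280561376.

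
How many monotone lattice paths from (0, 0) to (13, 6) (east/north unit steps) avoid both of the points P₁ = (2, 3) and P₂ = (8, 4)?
Number of paths = 14567

Inclusion–exclusion. Total paths: C(19, 13) = 27132. Through P₁: C(5, 2)·C(14, 11) = 3640. Through P₂: C(12, 8)·C(7, 5) = 10395. Since P₁ is strictly southwest of P₂, a monotone path through both must visit P₁ then P₂; paths through both = C(5, 2)·C(7, 6)·C(7, 5) = 1470. Avoid both = 27132 − 3640 − 10395 + 1470 = 14567.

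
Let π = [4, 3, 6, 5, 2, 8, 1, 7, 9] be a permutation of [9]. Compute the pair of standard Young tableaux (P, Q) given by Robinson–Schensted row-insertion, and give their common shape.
P = [1, 5, 7, 9] / [2, 6, 8] / [3] / [4];  Q = [1, 3, 6, 9] / [2, 4, 8] / [5] / [7];  common shape = (4, 3, 1, 1)

Row-insert the values π_1, π_2, … into P one at a time, bumping the leftmost entry strictly greater than the inserted value down to the next row. The recording tableau Q records, in position (i, j), the step at which that cell was added to P.
  Insert 4 (step 1): P = [4];  Q = [1]
  Insert 3 (step 2): P = [3] / [4];  Q = [1] / [2]
  Insert 6 (step 3): P = [3, 6] / [4];  Q = [1, 3] / [2]
  Insert 5 (step 4): P = [3, 5] / [4, 6];  Q = [1, 3] / [2, 4]
  Insert 2 (step 5): P = [2, 5] / [3, 6] / [4];  Q = [1, 3] / [2, 4] / [5]
  Insert 8 (step 6): P = [2, 5, 8] / [3, 6] / [4];  Q = [1, 3, 6] / [2, 4] / [5]
  Insert 1 (step 7): P = [1, 5, 8] / [2, 6] / [3] / [4];  Q = [1, 3, 6] / [2, 4] / [5] / [7]
  Insert 7 (step 8): P = [1, 5, 7] / [2, 6, 8] / [3] / [4];  Q = [1, 3, 6] / [2, 4, 8] / [5] / [7]
  Insert 9 (step 9): P = [1, 5, 7, 9] / [2, 6, 8] / [3] / [4];  Q = [1, 3, 6, 9] / [2, 4, 8] / [5] / [7]
Final shape: (4, 3, 1, 1).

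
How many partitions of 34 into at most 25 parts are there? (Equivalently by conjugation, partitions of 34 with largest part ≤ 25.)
p(34, parts ≤ 25) = 12243

Use the recurrence p(n, m) = p(n, m−1) + p(n−m, m): either the largest part is < m (count p(n, m−1)) or the largest part is exactly m (remove one copy of m, count p(n−m, m)). With p(0, ·) = 1 this gives p(34, parts ≤ 25) = 12243. (By conjugating Young diagrams, this also counts partitions of 34 into at most 25 parts.)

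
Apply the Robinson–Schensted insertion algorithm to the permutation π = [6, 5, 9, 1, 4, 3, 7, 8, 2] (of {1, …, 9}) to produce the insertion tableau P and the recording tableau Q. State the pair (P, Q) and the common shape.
P = [1, 2, 7, 8] / [3, 9] / [4] / [5] / [6];  Q = [1, 3, 7, 8] / [2, 5] / [4] / [6] / [9];  common shape = (4, 2, 1, 1, 1)

Row-insert the values π_1, π_2, … into P one at a time, bumping the leftmost entry strictly greater than the inserted value down to the next row. The recording tableau Q records, in position (i, j), the step at which that cell was added to P.
  Insert 6 (step 1): P = [6];  Q = [1]
  Insert 5 (step 2): P = [5] / [6];  Q = [1] / [2]
  Insert 9 (step 3): P = [5, 9] / [6];  Q = [1, 3] / [2]
  Insert 1 (step 4): P = [1, 9] / [5] / [6];  Q = [1, 3] / [2] / [4]
  Insert 4 (step 5): P = [1, 4] / [5, 9] / [6];  Q = [1, 3] / [2, 5] / [4]
  Insert 3 (step 6): P = [1, 3] / [4, 9] / [5] / [6];  Q = [1, 3] / [2, 5] / [4] / [6]
  Insert 7 (step 7): P = [1, 3, 7] / [4, 9] / [5] / [6];  Q = [1, 3, 7] / [2, 5] / [4] / [6]
  Insert 8 (step 8): P = [1, 3, 7, 8] / [4, 9] / [5] / [6];  Q = [1, 3, 7, 8] / [2, 5] / [4] / [6]
  Insert 2 (step 9): P = [1, 2, 7, 8] / [3, 9] / [4] / [5] / [6];  Q = [1, 3, 7, 8] / [2, 5] / [4] / [6] / [9]
Final shape: (4, 2, 1, 1, 1).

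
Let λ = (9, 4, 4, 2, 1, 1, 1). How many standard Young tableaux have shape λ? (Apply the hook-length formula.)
# SYT of shape (9, 4, 4, 2, 1, 1, 1) = 1520911392

Hook-length formula: f^λ = n! / Π hook(c), product over all cells c of the Young diagram. For λ = (9, 4, 4, 2, 1, 1, 1), n = 22 boxes. Hook lengths by row (left-to-right, top-to-bottom): [15, 11, 9, 8, 5, 4, 3, 2, 1]; [9, 5, 3, 2]; [8, 4, 2, 1]; [5, 1]; [3]; [2]; [1]. Product of hooks = 739031040000. So f^λ = 22! / 739031040000 = 1124000727777607680000 / 739031040000 = 1520911392.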